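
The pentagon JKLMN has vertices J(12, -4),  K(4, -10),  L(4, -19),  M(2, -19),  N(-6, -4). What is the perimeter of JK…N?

|JK| = √((-8)² + (-6)²) = √100 = 10
|KL| = √((0)² + (-9)²) = √81 = 9
|LM| = √((-2)² + (0)²) = √4 = 2
|MN| = √((-8)² + (15)²) = √289 = 17
|NJ| = √((18)² + (0)²) = √324 = 18
Perimeter = 10 + 9 + 2 + 17 + 18 = 56.

56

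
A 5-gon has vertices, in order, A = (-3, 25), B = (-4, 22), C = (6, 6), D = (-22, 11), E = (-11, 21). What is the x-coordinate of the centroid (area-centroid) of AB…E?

Apply the shoelace formula. First the cross-terms c_i = x_i·y_{i+1} − x_{i+1}·y_i:
  34, -156, 198, -341, -212  ⇒  2A = -477, A = -238.5.
Then Σ (x_i + x_{i+1})·c_i = 10503, so x̄ = 10503 / (6·(-238.5)) = -389/53.

-389/53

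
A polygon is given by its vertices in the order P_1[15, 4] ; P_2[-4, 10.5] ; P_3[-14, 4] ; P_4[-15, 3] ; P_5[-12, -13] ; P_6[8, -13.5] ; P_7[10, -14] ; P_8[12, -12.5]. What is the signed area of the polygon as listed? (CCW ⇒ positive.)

P_1→P_2: (15)(10.5) − (-4)(4) = 173.5
P_2→P_3: (-4)(4) − (-14)(10.5) = 131
P_3→P_4: (-14)(3) − (-15)(4) = 18
P_4→P_5: (-15)(-13) − (-12)(3) = 231
P_5→P_6: (-12)(-13.5) − (8)(-13) = 266
P_6→P_7: (8)(-14) − (10)(-13.5) = 23
P_7→P_8: (10)(-12.5) − (12)(-14) = 43
P_8→P_1: (12)(4) − (15)(-12.5) = 235.5
Σ = 1121
Signed area = Σ/2 = 560.5 (positive ⇒ counter-clockwise traversal).

560.5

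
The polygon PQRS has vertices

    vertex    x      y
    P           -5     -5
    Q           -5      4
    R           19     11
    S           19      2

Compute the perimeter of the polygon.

68

|PQ| = √((0)² + (9)²) = √81 = 9
|QR| = √((24)² + (7)²) = √625 = 25
|RS| = √((0)² + (-9)²) = √81 = 9
|SP| = √((-24)² + (-7)²) = √625 = 25
Perimeter = 9 + 25 + 9 + 25 = 68.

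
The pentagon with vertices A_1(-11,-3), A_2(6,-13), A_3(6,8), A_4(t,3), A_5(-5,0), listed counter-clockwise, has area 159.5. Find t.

Write out the shoelace sum; only the two edges meeting at A_4 involve t:
2·Area = [(6·3 − t·8) + (t·0 − (-5)·3)] + 302
       = -8·t + 335 = 319
⇒ t = 2.

2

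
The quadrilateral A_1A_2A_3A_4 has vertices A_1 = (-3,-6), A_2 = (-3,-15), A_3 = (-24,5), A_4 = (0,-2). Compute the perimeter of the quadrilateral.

|A_1A_2| = √((0)² + (-9)²) = √81 = 9
|A_2A_3| = √((-21)² + (20)²) = √841 = 29
|A_3A_4| = √((24)² + (-7)²) = √625 = 25
|A_4A_1| = √((-3)² + (-4)²) = √25 = 5
Perimeter = 9 + 29 + 25 + 5 = 68.

68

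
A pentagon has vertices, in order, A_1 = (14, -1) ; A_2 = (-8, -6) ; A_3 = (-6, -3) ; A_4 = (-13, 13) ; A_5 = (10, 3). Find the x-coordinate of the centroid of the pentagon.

Apply the shoelace (surveyor's) formula. First the cross-terms c_i = x_i·y_{i+1} − x_{i+1}·y_i:
  -92, -12, -117, -169, -52  ⇒  2A = -442, A = -221.
Then Σ (x_i + x_{i+1})·c_i = 1098, so x̄ = 1098 / (6·(-221)) = -183/221.

-183/221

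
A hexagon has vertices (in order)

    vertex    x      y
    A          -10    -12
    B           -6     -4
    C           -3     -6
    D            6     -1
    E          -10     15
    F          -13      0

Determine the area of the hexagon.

Apply the surveyor's formula: 2A = Σ (x_i·y_{i+1} − x_{i+1}·y_i), indices taken mod 6.
Cross-terms: -32, 24, 39, 80, 195, 156  ⇒  Σ = 462
Area = |Σ|/2 = 231.

231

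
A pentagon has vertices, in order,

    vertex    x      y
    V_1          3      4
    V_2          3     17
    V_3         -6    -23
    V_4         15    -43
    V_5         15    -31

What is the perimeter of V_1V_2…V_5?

132

|V_1V_2| = √((0)² + (13)²) = √169 = 13
|V_2V_3| = √((-9)² + (-40)²) = √1681 = 41
|V_3V_4| = √((21)² + (-20)²) = √841 = 29
|V_4V_5| = √((0)² + (12)²) = √144 = 12
|V_5V_1| = √((-12)² + (35)²) = √1369 = 37
Perimeter = 13 + 41 + 29 + 12 + 37 = 132.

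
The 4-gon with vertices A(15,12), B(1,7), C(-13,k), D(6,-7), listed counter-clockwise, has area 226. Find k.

0

Write out the shoelace sum; only the two edges meeting at C involve k:
2·Area = [(1·k − (-13)·7) + ((-13)·(-7) − 6·k)] + 270
       = -5·k + 452 = 452
⇒ k = 0.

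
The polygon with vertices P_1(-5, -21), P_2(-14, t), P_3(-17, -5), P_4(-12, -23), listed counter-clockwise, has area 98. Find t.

-4

Write out the shoelace sum; only the two edges meeting at P_2 involve t:
2·Area = [((-5)·t − (-14)·(-21)) + ((-14)·(-5) − (-17)·t)] + 468
       = 12·t + 244 = 196
⇒ t = -4.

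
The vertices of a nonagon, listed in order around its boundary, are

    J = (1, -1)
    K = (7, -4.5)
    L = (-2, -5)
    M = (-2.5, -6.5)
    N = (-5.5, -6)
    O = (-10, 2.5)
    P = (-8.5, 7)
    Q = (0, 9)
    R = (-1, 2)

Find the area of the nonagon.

Σ = (2.5) + (-44) + (0.5) + (-20.75) + (-73.75) + (-48.75) + (-76.5) + (9) + (-1) = -252.75
Area = |Σ|/2 = 126.375.

126.375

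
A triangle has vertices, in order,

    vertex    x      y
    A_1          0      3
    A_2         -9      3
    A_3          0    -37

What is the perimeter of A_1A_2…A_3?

90

|A_1A_2| = √((-9)² + (0)²) = √81 = 9
|A_2A_3| = √((9)² + (-40)²) = √1681 = 41
|A_3A_1| = √((0)² + (40)²) = √1600 = 40
Perimeter = 9 + 41 + 40 = 90.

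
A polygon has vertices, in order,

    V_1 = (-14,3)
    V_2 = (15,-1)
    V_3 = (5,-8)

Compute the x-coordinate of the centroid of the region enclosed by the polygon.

Apply the shoelace (surveyor's) formula. First the cross-terms c_i = x_i·y_{i+1} − x_{i+1}·y_i:
  -31, -115, -97  ⇒  2A = -243, A = -121.5.
Then Σ (x_i + x_{i+1})·c_i = -1458, so x̄ = -1458 / (6·(-121.5)) = 2.

2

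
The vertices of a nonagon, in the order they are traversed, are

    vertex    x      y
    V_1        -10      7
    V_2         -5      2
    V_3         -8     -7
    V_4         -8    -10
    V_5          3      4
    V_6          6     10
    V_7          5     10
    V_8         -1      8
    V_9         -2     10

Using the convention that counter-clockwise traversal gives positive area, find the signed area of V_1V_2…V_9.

Cross-terms: 15, 51, 24, -2, 6, 10, 50, 6, 86  ⇒  Σ = 246
Signed area = Σ/2 = 123 (positive ⇒ counter-clockwise traversal).

123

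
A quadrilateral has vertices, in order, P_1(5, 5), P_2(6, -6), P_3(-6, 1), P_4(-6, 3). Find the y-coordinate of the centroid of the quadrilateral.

22/49

Apply the surveyor's formula. First the cross-terms c_i = x_i·y_{i+1} − x_{i+1}·y_i:
  -60, -30, -12, -45  ⇒  2A = -147, A = -73.5.
Then Σ (y_i + y_{i+1})·c_i = -198, so ȳ = -198 / (6·(-73.5)) = 22/49.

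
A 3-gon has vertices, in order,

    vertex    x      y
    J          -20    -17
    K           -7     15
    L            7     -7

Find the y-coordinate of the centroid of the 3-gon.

-3

Apply the shoelace formula. First the cross-terms c_i = x_i·y_{i+1} − x_{i+1}·y_i:
  -419, -56, -259  ⇒  2A = -734, A = -367.
Then Σ (y_i + y_{i+1})·c_i = 6606, so ȳ = 6606 / (6·(-367)) = -3.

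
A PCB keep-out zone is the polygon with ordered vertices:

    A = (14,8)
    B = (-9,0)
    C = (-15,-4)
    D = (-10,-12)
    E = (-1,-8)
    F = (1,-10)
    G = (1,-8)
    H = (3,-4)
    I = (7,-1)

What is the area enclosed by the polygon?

Σ = (72) + (36) + (140) + (68) + (18) + (2) + (20) + (25) + (70) = 451
Area = |Σ|/2 = 225.5.

225.5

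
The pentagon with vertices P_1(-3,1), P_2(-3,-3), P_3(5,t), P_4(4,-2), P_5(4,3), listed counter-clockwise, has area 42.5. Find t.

-5

The doubled signed area Σ (x_i y_{i+1} − x_{i+1} y_i) is linear in t.
With t=0 it equals 50; the coefficient of t is -7 (from the two edges through P_3).
So -7·t + 50 = 2·42.5 = 85 ⇒ t = -5.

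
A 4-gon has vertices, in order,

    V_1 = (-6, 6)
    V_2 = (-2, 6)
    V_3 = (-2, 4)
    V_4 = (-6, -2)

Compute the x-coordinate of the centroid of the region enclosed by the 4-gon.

-4.4

Apply Gauss's area formula. First the cross-terms c_i = x_i·y_{i+1} − x_{i+1}·y_i:
  -24, 4, 28, -48  ⇒  2A = -40, A = -20.
Then Σ (x_i + x_{i+1})·c_i = 528, so x̄ = 528 / (6·(-20)) = -4.4.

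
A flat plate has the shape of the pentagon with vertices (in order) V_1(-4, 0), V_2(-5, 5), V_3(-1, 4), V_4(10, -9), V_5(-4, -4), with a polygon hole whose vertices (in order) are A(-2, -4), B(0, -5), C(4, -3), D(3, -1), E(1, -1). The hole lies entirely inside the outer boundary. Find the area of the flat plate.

Outer boundary:
V_1→V_2: (-4)(5) − (-5)(0) = -20
V_2→V_3: (-5)(4) − (-1)(5) = -15
V_3→V_4: (-1)(-9) − (10)(4) = -31
V_4→V_5: (10)(-4) − (-4)(-9) = -76
V_5→V_1: (-4)(0) − (-4)(-4) = -16
Σ = -158
Area = |Σ|/2 = 79.
Hole:
Cross-terms: 10, 20, 5, -2, -6  ⇒  Σ = 27
Area = |Σ|/2 = 13.5.
Net area = 79 − 13.5 = 65.5.

65.5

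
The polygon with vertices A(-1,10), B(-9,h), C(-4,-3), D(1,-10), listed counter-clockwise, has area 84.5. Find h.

The doubled signed area Σ (x_i y_{i+1} − x_{i+1} y_i) is linear in h.
With h=0 it equals 160; the coefficient of h is 3 (from the two edges through B).
So 3·h + 160 = 2·84.5 = 169 ⇒ h = 3.

3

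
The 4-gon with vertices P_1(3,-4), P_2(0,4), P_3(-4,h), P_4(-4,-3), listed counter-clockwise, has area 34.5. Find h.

1

Write out the shoelace sum; only the two edges meeting at P_3 involve h:
2·Area = [(0·h − (-4)·4) + ((-4)·(-3) − (-4)·h)] + 37
       = 4·h + 65 = 69
⇒ h = 1.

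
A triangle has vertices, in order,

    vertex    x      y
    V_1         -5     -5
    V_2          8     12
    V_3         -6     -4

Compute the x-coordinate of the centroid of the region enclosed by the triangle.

-1

Apply the surveyor's formula. First the cross-terms c_i = x_i·y_{i+1} − x_{i+1}·y_i:
  -20, 40, 10  ⇒  2A = 30, A = 15.
Then Σ (x_i + x_{i+1})·c_i = -90, so x̄ = -90 / (6·15) = -1.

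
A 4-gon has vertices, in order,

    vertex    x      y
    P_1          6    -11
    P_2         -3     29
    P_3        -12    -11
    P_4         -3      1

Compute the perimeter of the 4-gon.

112

|P_1P_2| = √((-9)² + (40)²) = √1681 = 41
|P_2P_3| = √((-9)² + (-40)²) = √1681 = 41
|P_3P_4| = √((9)² + (12)²) = √225 = 15
|P_4P_1| = √((9)² + (-12)²) = √225 = 15
Perimeter = 41 + 41 + 15 + 15 = 112.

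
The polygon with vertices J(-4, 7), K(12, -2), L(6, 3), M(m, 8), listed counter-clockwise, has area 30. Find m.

The doubled signed area Σ (x_i y_{i+1} − x_{i+1} y_i) is linear in m.
With m=0 it equals 52; the coefficient of m is 4 (from the two edges through M).
So 4·m + 52 = 2·30 = 60 ⇒ m = 2.

2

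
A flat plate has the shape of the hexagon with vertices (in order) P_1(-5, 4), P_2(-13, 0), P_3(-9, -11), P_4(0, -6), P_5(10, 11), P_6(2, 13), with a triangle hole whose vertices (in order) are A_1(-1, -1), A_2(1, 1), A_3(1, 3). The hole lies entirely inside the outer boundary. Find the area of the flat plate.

243

Outer boundary:
Apply Gauss's area formula: 2A = Σ (x_i·y_{i+1} − x_{i+1}·y_i), indices taken mod 6.
P_1→P_2: (-5)(0) − (-13)(4) = 52
P_2→P_3: (-13)(-11) − (-9)(0) = 143
P_3→P_4: (-9)(-6) − (0)(-11) = 54
P_4→P_5: (0)(11) − (10)(-6) = 60
P_5→P_6: (10)(13) − (2)(11) = 108
P_6→P_1: (2)(4) − (-5)(13) = 73
Σ = 490
Area = |Σ|/2 = 245.
Hole:
Apply the surveyor's formula: 2A = Σ (x_i·y_{i+1} − x_{i+1}·y_i), indices taken mod 3.
Σ = (0) + (2) + (2) = 4
Area = |Σ|/2 = 2.
Net area = 245 − 2 = 243.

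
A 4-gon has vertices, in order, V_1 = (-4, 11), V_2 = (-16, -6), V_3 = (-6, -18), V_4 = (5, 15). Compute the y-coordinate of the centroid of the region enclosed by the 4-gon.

Apply the surveyor's formula. First the cross-terms c_i = x_i·y_{i+1} − x_{i+1}·y_i:
  200, 252, 0, 115  ⇒  2A = 567, A = 283.5.
Then Σ (y_i + y_{i+1})·c_i = -2058, so ȳ = -2058 / (6·283.5) = -98/81.

-98/81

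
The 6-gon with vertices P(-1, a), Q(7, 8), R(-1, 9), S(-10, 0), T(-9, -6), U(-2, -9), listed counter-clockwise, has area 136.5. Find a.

Write out the shoelace sum; only the two edges meeting at P involve a:
2·Area = [((-2)·a − (-1)·(-9)) + ((-1)·8 − 7·a)] + 290
       = -9·a + 273 = 273
⇒ a = 0.

0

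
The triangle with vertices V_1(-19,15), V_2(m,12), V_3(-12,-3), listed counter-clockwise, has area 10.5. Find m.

-19

The doubled signed area Σ (x_i y_{i+1} − x_{i+1} y_i) is linear in m.
With m=0 it equals -321; the coefficient of m is -18 (from the two edges through V_2).
So -18·m + -321 = 2·10.5 = 21 ⇒ m = -19.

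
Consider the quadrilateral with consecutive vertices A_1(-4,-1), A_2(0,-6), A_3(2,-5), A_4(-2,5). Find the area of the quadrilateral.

Apply the shoelace (surveyor's) formula: 2A = Σ (x_i·y_{i+1} − x_{i+1}·y_i), indices taken mod 4.
Cross-terms: 24, 12, 0, 22  ⇒  Σ = 58
Area = |Σ|/2 = 29.

29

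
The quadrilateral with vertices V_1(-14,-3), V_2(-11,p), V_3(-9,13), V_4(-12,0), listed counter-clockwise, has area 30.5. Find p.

The doubled signed area Σ (x_i y_{i+1} − x_{i+1} y_i) is linear in p.
With p=0 it equals 16; the coefficient of p is -5 (from the two edges through V_2).
So -5·p + 16 = 2·30.5 = 61 ⇒ p = -9.

-9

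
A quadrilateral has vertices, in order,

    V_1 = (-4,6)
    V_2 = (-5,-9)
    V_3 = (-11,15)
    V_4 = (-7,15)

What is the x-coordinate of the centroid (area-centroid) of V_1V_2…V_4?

-512/75

Apply the shoelace formula. First the cross-terms c_i = x_i·y_{i+1} − x_{i+1}·y_i:
  66, -174, -60, 18  ⇒  2A = -150, A = -75.
Then Σ (x_i + x_{i+1})·c_i = 3072, so x̄ = 3072 / (6·(-75)) = -512/75.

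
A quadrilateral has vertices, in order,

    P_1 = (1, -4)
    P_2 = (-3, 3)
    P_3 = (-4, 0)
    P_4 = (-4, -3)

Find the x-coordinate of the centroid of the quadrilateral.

Apply the shoelace (surveyor's) formula. First the cross-terms c_i = x_i·y_{i+1} − x_{i+1}·y_i:
  -9, 12, 12, 19  ⇒  2A = 34, A = 17.
Then Σ (x_i + x_{i+1})·c_i = -219, so x̄ = -219 / (6·17) = -73/34.

-73/34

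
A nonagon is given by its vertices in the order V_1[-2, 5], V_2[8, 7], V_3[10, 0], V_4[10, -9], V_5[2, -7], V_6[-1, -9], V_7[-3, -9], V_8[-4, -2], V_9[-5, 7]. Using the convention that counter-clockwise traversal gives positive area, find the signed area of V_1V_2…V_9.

Σ = (-54) + (-70) + (-90) + (-52) + (-25) + (-18) + (-30) + (-38) + (-11) = -388
Signed area = Σ/2 = -194 (negative ⇒ clockwise traversal).

-194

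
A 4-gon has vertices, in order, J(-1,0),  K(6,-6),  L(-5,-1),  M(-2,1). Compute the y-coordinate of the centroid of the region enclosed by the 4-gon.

-217/108

Apply Gauss's area formula. First the cross-terms c_i = x_i·y_{i+1} − x_{i+1}·y_i:
  6, -36, -7, 1  ⇒  2A = -36, A = -18.
Then Σ (y_i + y_{i+1})·c_i = 217, so ȳ = 217 / (6·(-18)) = -217/108.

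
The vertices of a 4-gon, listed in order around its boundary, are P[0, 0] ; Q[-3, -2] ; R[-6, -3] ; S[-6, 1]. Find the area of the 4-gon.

13.5

Σ = (0) + (-3) + (-24) + (0) = -27
Area = |Σ|/2 = 13.5.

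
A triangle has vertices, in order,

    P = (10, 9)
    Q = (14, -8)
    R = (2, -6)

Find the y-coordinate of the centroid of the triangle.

-5/3

Apply the shoelace (surveyor's) formula. First the cross-terms c_i = x_i·y_{i+1} − x_{i+1}·y_i:
  -206, -68, 78  ⇒  2A = -196, A = -98.
Then Σ (y_i + y_{i+1})·c_i = 980, so ȳ = 980 / (6·(-98)) = -5/3.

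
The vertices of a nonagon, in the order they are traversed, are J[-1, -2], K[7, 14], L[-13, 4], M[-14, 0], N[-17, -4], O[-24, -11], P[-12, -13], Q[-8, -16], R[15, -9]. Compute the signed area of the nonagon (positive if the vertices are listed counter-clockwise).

477

Apply Gauss's area formula: 2A = Σ (x_i·y_{i+1} − x_{i+1}·y_i), indices taken mod 9.
Σ = (0) + (210) + (56) + (56) + (91) + (180) + (88) + (312) + (-39) = 954
Signed area = Σ/2 = 477 (positive ⇒ counter-clockwise traversal).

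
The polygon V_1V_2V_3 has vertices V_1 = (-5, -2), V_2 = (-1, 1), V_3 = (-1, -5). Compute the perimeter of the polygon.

|V_1V_2| = √((4)² + (3)²) = √25 = 5
|V_2V_3| = √((0)² + (-6)²) = √36 = 6
|V_3V_1| = √((-4)² + (3)²) = √25 = 5
Perimeter = 5 + 6 + 5 = 16.

16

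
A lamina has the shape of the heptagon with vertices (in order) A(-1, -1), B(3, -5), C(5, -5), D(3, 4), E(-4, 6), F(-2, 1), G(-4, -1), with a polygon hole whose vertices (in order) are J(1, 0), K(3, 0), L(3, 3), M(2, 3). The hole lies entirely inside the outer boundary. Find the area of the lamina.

47.5

Outer boundary:
Apply Gauss's area formula: 2A = Σ (x_i·y_{i+1} − x_{i+1}·y_i), indices taken mod 7.
Cross-terms: 8, 10, 35, 34, 8, 6, 3  ⇒  Σ = 104
Area = |Σ|/2 = 52.
Hole:
Apply the shoelace (surveyor's) formula: 2A = Σ (x_i·y_{i+1} − x_{i+1}·y_i), indices taken mod 4.
Cross-terms: 0, 9, 3, -3  ⇒  Σ = 9
Area = |Σ|/2 = 4.5.
Net area = 52 − 4.5 = 47.5.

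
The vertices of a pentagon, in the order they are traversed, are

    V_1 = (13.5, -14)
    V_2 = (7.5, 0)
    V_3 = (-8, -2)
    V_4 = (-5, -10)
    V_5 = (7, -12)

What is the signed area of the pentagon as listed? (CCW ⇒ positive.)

Apply the shoelace formula: 2A = Σ (x_i·y_{i+1} − x_{i+1}·y_i), indices taken mod 5.
Cross-terms: 105, -15, 70, 130, 64  ⇒  Σ = 354
Signed area = Σ/2 = 177 (positive ⇒ counter-clockwise traversal).

177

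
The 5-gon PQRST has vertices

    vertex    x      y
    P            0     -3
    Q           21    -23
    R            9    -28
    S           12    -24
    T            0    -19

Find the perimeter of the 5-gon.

|PQ| = √((21)² + (-20)²) = √841 = 29
|QR| = √((-12)² + (-5)²) = √169 = 13
|RS| = √((3)² + (4)²) = √25 = 5
|ST| = √((-12)² + (5)²) = √169 = 13
|TP| = √((0)² + (16)²) = √256 = 16
Perimeter = 29 + 13 + 5 + 13 + 16 = 76.

76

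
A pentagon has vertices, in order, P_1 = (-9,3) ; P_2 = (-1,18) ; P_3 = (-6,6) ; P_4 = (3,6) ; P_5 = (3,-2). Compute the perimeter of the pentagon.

60

|P_1P_2| = √((8)² + (15)²) = √289 = 17
|P_2P_3| = √((-5)² + (-12)²) = √169 = 13
|P_3P_4| = √((9)² + (0)²) = √81 = 9
|P_4P_5| = √((0)² + (-8)²) = √64 = 8
|P_5P_1| = √((-12)² + (5)²) = √169 = 13
Perimeter = 17 + 13 + 9 + 8 + 13 = 60.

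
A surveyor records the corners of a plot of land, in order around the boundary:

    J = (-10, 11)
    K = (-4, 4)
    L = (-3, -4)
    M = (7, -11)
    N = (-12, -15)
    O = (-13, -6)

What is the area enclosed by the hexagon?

235

Σ = (4) + (28) + (61) + (-237) + (-123) + (-203) = -470
Area = |Σ|/2 = 235.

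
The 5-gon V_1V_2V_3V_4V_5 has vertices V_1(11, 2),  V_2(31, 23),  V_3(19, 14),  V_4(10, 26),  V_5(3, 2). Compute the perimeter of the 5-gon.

|V_1V_2| = √((20)² + (21)²) = √841 = 29
|V_2V_3| = √((-12)² + (-9)²) = √225 = 15
|V_3V_4| = √((-9)² + (12)²) = √225 = 15
|V_4V_5| = √((-7)² + (-24)²) = √625 = 25
|V_5V_1| = √((8)² + (0)²) = √64 = 8
Perimeter = 29 + 15 + 15 + 25 + 8 = 92.

92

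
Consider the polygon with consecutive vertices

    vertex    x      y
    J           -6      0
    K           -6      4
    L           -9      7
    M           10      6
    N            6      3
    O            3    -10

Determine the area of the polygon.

144.5

Σ = (-24) + (-6) + (-124) + (-6) + (-69) + (-60) = -289
Area = |Σ|/2 = 144.5.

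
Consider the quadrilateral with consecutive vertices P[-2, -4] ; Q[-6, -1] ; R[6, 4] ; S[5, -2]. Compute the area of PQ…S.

Σ = (-22) + (-18) + (-32) + (-24) = -96
Area = |Σ|/2 = 48.

48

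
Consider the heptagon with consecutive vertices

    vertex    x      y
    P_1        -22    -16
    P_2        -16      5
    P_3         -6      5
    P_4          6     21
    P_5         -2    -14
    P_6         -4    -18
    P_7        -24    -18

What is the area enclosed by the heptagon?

Apply the shoelace formula: 2A = Σ (x_i·y_{i+1} − x_{i+1}·y_i), indices taken mod 7.
Cross-terms: -366, -50, -156, -42, -20, -360, -12  ⇒  Σ = -1006
Area = |Σ|/2 = 503.

503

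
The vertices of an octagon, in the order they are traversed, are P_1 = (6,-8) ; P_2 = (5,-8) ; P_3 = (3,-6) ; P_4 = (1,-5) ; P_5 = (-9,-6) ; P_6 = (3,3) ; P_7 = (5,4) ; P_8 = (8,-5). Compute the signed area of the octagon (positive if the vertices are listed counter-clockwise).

-88.5

P_1→P_2: (6)(-8) − (5)(-8) = -8
P_2→P_3: (5)(-6) − (3)(-8) = -6
P_3→P_4: (3)(-5) − (1)(-6) = -9
P_4→P_5: (1)(-6) − (-9)(-5) = -51
P_5→P_6: (-9)(3) − (3)(-6) = -9
P_6→P_7: (3)(4) − (5)(3) = -3
P_7→P_8: (5)(-5) − (8)(4) = -57
P_8→P_1: (8)(-8) − (6)(-5) = -34
Σ = -177
Signed area = Σ/2 = -88.5 (negative ⇒ clockwise traversal).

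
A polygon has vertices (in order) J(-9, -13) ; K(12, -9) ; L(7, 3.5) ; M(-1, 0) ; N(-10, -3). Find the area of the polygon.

225.75

Σ = (237) + (105) + (3.5) + (3) + (103) = 451.5
Area = |Σ|/2 = 225.75.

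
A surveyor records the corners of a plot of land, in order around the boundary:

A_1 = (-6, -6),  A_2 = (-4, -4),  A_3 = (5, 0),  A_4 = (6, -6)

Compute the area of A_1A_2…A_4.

Apply the shoelace formula: 2A = Σ (x_i·y_{i+1} − x_{i+1}·y_i), indices taken mod 4.
Σ = (0) + (20) + (-30) + (-72) = -82
Area = |Σ|/2 = 41.

41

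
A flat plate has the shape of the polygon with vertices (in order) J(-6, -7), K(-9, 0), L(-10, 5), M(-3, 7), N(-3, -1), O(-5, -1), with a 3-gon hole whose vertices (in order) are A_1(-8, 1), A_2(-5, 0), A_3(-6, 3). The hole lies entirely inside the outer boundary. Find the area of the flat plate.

Outer boundary:
Σ = (-63) + (-45) + (-55) + (24) + (-2) + (29) = -112
Area = |Σ|/2 = 56.
Hole:
Apply Gauss's area formula: 2A = Σ (x_i·y_{i+1} − x_{i+1}·y_i), indices taken mod 3.
Cross-terms: 5, -15, 18  ⇒  Σ = 8
Area = |Σ|/2 = 4.
Net area = 56 − 4 = 52.

52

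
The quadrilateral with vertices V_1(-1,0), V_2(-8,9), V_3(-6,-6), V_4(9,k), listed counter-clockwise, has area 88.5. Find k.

-6

The doubled signed area Σ (x_i y_{i+1} − x_{i+1} y_i) is linear in k.
With k=0 it equals 147; the coefficient of k is -5 (from the two edges through V_4).
So -5·k + 147 = 2·88.5 = 177 ⇒ k = -6.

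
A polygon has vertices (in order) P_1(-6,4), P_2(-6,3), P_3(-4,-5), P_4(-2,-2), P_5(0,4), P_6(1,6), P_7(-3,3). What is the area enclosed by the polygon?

30.5

Apply the shoelace (surveyor's) formula: 2A = Σ (x_i·y_{i+1} − x_{i+1}·y_i), indices taken mod 7.
P_1→P_2: (-6)(3) − (-6)(4) = 6
P_2→P_3: (-6)(-5) − (-4)(3) = 42
P_3→P_4: (-4)(-2) − (-2)(-5) = -2
P_4→P_5: (-2)(4) − (0)(-2) = -8
P_5→P_6: (0)(6) − (1)(4) = -4
P_6→P_7: (1)(3) − (-3)(6) = 21
P_7→P_1: (-3)(4) − (-6)(3) = 6
Σ = 61
Area = |Σ|/2 = 30.5.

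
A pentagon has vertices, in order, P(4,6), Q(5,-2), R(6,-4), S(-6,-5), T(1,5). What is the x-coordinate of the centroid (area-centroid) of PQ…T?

Apply the shoelace formula. First the cross-terms c_i = x_i·y_{i+1} − x_{i+1}·y_i:
  -38, -8, -54, -25, -14  ⇒  2A = -139, A = -69.5.
Then Σ (x_i + x_{i+1})·c_i = -375, so x̄ = -375 / (6·(-69.5)) = 125/139.

125/139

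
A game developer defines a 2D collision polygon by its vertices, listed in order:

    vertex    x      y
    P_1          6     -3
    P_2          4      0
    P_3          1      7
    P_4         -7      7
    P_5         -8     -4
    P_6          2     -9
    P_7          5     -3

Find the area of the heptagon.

P_1→P_2: (6)(0) − (4)(-3) = 12
P_2→P_3: (4)(7) − (1)(0) = 28
P_3→P_4: (1)(7) − (-7)(7) = 56
P_4→P_5: (-7)(-4) − (-8)(7) = 84
P_5→P_6: (-8)(-9) − (2)(-4) = 80
P_6→P_7: (2)(-3) − (5)(-9) = 39
P_7→P_1: (5)(-3) − (6)(-3) = 3
Σ = 302
Area = |Σ|/2 = 151.

151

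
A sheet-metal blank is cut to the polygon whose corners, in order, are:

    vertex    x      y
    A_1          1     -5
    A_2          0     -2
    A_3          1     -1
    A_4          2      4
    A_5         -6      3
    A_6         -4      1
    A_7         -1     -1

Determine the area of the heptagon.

Apply the surveyor's formula: 2A = Σ (x_i·y_{i+1} − x_{i+1}·y_i), indices taken mod 7.
Σ = (-2) + (2) + (6) + (30) + (6) + (5) + (6) = 53
Area = |Σ|/2 = 26.5.

26.5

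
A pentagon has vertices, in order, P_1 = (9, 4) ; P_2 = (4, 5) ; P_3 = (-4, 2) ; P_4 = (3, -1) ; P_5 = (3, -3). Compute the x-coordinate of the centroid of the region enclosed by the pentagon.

811/264

Apply the surveyor's formula. First the cross-terms c_i = x_i·y_{i+1} − x_{i+1}·y_i:
  29, 28, -2, -6, 39  ⇒  2A = 88, A = 44.
Then Σ (x_i + x_{i+1})·c_i = 811, so x̄ = 811 / (6·44) = 811/264.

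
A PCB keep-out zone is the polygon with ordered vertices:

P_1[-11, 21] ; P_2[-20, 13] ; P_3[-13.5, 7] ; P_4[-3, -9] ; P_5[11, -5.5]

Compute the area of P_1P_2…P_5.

370.5

Σ = (277) + (35.5) + (142.5) + (115.5) + (170.5) = 741
Area = |Σ|/2 = 370.5.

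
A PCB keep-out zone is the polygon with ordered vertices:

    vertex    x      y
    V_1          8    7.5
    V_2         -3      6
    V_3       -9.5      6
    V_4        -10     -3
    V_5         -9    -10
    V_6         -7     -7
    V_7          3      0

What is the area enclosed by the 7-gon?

153.75

Apply the surveyor's formula: 2A = Σ (x_i·y_{i+1} − x_{i+1}·y_i), indices taken mod 7.
Cross-terms: 70.5, 39, 88.5, 73, -7, 21, 22.5  ⇒  Σ = 307.5
Area = |Σ|/2 = 153.75.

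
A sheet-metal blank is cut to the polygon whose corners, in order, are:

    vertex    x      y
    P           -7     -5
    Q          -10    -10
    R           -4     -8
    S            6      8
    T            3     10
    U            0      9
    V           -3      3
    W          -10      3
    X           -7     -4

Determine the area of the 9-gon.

Apply the surveyor's formula: 2A = Σ (x_i·y_{i+1} − x_{i+1}·y_i), indices taken mod 9.
Σ = (20) + (40) + (16) + (36) + (27) + (27) + (21) + (61) + (7) = 255
Area = |Σ|/2 = 127.5.

127.5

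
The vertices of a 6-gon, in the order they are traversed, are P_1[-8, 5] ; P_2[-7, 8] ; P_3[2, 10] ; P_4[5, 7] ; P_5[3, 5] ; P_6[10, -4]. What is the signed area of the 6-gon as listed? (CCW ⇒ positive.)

-95.5

Apply Gauss's area formula: 2A = Σ (x_i·y_{i+1} − x_{i+1}·y_i), indices taken mod 6.
Σ = (-29) + (-86) + (-36) + (4) + (-62) + (18) = -191
Signed area = Σ/2 = -95.5 (negative ⇒ clockwise traversal).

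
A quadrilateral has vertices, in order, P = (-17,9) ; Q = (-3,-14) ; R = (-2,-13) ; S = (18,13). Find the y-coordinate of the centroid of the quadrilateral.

Apply the shoelace (surveyor's) formula. First the cross-terms c_i = x_i·y_{i+1} − x_{i+1}·y_i:
  265, 11, 208, 383  ⇒  2A = 867, A = 433.5.
Then Σ (y_i + y_{i+1})·c_i = 6804, so ȳ = 6804 / (6·433.5) = 756/289.

756/289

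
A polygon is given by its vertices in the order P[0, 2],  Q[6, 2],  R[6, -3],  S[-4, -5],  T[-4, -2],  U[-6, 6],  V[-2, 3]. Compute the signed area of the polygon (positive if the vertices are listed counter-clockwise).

Cross-terms: -12, -30, -42, -12, -36, -6, -4  ⇒  Σ = -142
Signed area = Σ/2 = -71 (negative ⇒ clockwise traversal).

-71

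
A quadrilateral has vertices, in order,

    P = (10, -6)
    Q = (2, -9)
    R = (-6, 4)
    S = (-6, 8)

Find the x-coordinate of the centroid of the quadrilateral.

10/9

Apply the surveyor's formula. First the cross-terms c_i = x_i·y_{i+1} − x_{i+1}·y_i:
  -78, -46, -24, -44  ⇒  2A = -192, A = -96.
Then Σ (x_i + x_{i+1})·c_i = -640, so x̄ = -640 / (6·(-96)) = 10/9.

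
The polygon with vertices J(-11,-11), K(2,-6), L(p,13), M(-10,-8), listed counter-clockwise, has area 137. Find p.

The doubled signed area Σ (x_i y_{i+1} − x_{i+1} y_i) is linear in p.
With p=0 it equals 266; the coefficient of p is -2 (from the two edges through L).
So -2·p + 266 = 2·137 = 274 ⇒ p = -4.

-4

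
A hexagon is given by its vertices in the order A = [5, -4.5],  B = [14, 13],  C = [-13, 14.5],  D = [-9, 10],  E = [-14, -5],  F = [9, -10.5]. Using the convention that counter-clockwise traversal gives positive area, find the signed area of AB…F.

Apply Gauss's area formula: 2A = Σ (x_i·y_{i+1} − x_{i+1}·y_i), indices taken mod 6.
Cross-terms: 128, 372, 0.5, 185, 192, 12  ⇒  Σ = 889.5
Signed area = Σ/2 = 444.75 (positive ⇒ counter-clockwise traversal).

444.75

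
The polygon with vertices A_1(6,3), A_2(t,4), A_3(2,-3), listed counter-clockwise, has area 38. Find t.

-6

The doubled signed area Σ (x_i y_{i+1} − x_{i+1} y_i) is linear in t.
With t=0 it equals 40; the coefficient of t is -6 (from the two edges through A_2).
So -6·t + 40 = 2·38 = 76 ⇒ t = -6.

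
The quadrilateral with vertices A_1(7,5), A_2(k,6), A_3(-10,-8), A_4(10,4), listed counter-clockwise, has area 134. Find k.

Write out the shoelace sum; only the two edges meeting at A_2 involve k:
2·Area = [(7·6 − k·5) + (k·(-8) − (-10)·6)] + 62
       = -13·k + 164 = 268
⇒ k = -8.

-8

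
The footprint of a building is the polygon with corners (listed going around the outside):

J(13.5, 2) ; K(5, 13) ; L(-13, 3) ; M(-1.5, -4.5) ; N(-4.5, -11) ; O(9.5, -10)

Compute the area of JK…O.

J→K: (13.5)(13) − (5)(2) = 165.5
K→L: (5)(3) − (-13)(13) = 184
L→M: (-13)(-4.5) − (-1.5)(3) = 63
M→N: (-1.5)(-11) − (-4.5)(-4.5) = -3.75
N→O: (-4.5)(-10) − (9.5)(-11) = 149.5
O→J: (9.5)(2) − (13.5)(-10) = 154
Σ = 712.25
Area = |Σ|/2 = 356.125.

356.125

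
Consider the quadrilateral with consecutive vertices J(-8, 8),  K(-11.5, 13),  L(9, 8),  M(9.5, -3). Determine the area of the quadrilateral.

Apply Gauss's area formula: 2A = Σ (x_i·y_{i+1} − x_{i+1}·y_i), indices taken mod 4.
Cross-terms: -12, -209, -103, 52  ⇒  Σ = -272
Area = |Σ|/2 = 136.

136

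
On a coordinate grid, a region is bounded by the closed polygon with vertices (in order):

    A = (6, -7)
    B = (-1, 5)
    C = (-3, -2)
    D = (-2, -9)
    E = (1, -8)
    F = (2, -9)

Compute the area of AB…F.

67.5

A→B: (6)(5) − (-1)(-7) = 23
B→C: (-1)(-2) − (-3)(5) = 17
C→D: (-3)(-9) − (-2)(-2) = 23
D→E: (-2)(-8) − (1)(-9) = 25
E→F: (1)(-9) − (2)(-8) = 7
F→A: (2)(-7) − (6)(-9) = 40
Σ = 135
Area = |Σ|/2 = 67.5.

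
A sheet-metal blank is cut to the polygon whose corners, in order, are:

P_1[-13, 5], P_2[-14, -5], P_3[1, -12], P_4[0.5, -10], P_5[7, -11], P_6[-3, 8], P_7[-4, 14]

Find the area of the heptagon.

271.75

Apply the shoelace formula: 2A = Σ (x_i·y_{i+1} − x_{i+1}·y_i), indices taken mod 7.
Cross-terms: 135, 173, -4, 64.5, 23, -10, 162  ⇒  Σ = 543.5
Area = |Σ|/2 = 271.75.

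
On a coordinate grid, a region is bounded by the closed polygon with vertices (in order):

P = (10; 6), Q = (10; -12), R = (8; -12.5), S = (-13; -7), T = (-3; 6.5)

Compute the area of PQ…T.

Apply the surveyor's formula: 2A = Σ (x_i·y_{i+1} − x_{i+1}·y_i), indices taken mod 5.
Cross-terms: -180, -29, -218.5, -105.5, -83  ⇒  Σ = -616
Area = |Σ|/2 = 308.

308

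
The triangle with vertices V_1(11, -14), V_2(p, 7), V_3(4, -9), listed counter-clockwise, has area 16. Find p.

Write out the shoelace sum; only the two edges meeting at V_2 involve p:
2·Area = [(11·7 − p·(-14)) + (p·(-9) − 4·7)] + 43
       = 5·p + 92 = 32
⇒ p = -12.

-12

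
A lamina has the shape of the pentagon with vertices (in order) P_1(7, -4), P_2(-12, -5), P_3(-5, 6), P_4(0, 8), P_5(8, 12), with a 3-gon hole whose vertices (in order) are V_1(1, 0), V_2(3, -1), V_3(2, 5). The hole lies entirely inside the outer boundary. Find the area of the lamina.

Outer boundary:
Apply the shoelace (surveyor's) formula: 2A = Σ (x_i·y_{i+1} − x_{i+1}·y_i), indices taken mod 5.
Σ = (-83) + (-97) + (-40) + (-64) + (-116) = -400
Area = |Σ|/2 = 200.
Hole:
Apply the surveyor's formula: 2A = Σ (x_i·y_{i+1} − x_{i+1}·y_i), indices taken mod 3.
Cross-terms: -1, 17, -5  ⇒  Σ = 11
Area = |Σ|/2 = 5.5.
Net area = 200 − 5.5 = 194.5.

194.5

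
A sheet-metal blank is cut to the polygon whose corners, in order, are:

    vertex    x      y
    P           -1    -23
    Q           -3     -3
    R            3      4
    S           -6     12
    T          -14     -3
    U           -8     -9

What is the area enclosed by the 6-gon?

Apply the shoelace (surveyor's) formula: 2A = Σ (x_i·y_{i+1} − x_{i+1}·y_i), indices taken mod 6.
P→Q: (-1)(-3) − (-3)(-23) = -66
Q→R: (-3)(4) − (3)(-3) = -3
R→S: (3)(12) − (-6)(4) = 60
S→T: (-6)(-3) − (-14)(12) = 186
T→U: (-14)(-9) − (-8)(-3) = 102
U→P: (-8)(-23) − (-1)(-9) = 175
Σ = 454
Area = |Σ|/2 = 227.

227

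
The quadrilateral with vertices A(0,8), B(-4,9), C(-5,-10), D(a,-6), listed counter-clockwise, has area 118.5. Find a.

5

Write out the shoelace sum; only the two edges meeting at D involve a:
2·Area = [((-5)·(-6) − a·(-10)) + (a·8 − 0·(-6))] + 117
       = 18·a + 147 = 237
⇒ a = 5.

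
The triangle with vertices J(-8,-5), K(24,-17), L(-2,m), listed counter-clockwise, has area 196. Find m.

The doubled signed area Σ (x_i y_{i+1} − x_{i+1} y_i) is linear in m.
With m=0 it equals 232; the coefficient of m is 32 (from the two edges through L).
So 32·m + 232 = 2·196 = 392 ⇒ m = 5.

5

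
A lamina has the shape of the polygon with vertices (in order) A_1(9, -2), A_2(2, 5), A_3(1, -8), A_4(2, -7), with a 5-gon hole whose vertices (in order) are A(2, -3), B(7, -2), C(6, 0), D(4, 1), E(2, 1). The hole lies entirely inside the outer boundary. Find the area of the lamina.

33.5

Outer boundary:
Apply the shoelace (surveyor's) formula: 2A = Σ (x_i·y_{i+1} − x_{i+1}·y_i), indices taken mod 4.
Cross-terms: 49, -21, 9, 59  ⇒  Σ = 96
Area = |Σ|/2 = 48.
Hole:
Cross-terms: 17, 12, 6, 2, -8  ⇒  Σ = 29
Area = |Σ|/2 = 14.5.
Net area = 48 − 14.5 = 33.5.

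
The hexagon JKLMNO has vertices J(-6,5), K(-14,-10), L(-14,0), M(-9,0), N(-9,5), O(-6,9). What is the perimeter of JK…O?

|JK| = √((-8)² + (-15)²) = √289 = 17
|KL| = √((0)² + (10)²) = √100 = 10
|LM| = √((5)² + (0)²) = √25 = 5
|MN| = √((0)² + (5)²) = √25 = 5
|NO| = √((3)² + (4)²) = √25 = 5
|OJ| = √((0)² + (-4)²) = √16 = 4
Perimeter = 17 + 10 + 5 + 5 + 5 + 4 = 46.

46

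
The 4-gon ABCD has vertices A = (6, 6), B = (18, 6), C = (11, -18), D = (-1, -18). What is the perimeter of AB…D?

74

|AB| = √((12)² + (0)²) = √144 = 12
|BC| = √((-7)² + (-24)²) = √625 = 25
|CD| = √((-12)² + (0)²) = √144 = 12
|DA| = √((7)² + (24)²) = √625 = 25
Perimeter = 12 + 25 + 12 + 25 = 74.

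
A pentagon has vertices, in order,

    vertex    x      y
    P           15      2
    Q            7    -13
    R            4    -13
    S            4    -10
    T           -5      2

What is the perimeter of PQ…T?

|PQ| = √((-8)² + (-15)²) = √289 = 17
|QR| = √((-3)² + (0)²) = √9 = 3
|RS| = √((0)² + (3)²) = √9 = 3
|ST| = √((-9)² + (12)²) = √225 = 15
|TP| = √((20)² + (0)²) = √400 = 20
Perimeter = 17 + 3 + 3 + 15 + 20 = 58.

58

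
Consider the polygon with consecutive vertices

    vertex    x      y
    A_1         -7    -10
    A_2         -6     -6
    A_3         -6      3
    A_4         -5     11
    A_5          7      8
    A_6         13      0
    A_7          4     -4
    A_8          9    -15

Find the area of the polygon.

Apply the shoelace (surveyor's) formula: 2A = Σ (x_i·y_{i+1} − x_{i+1}·y_i), indices taken mod 8.
A_1→A_2: (-7)(-6) − (-6)(-10) = -18
A_2→A_3: (-6)(3) − (-6)(-6) = -54
A_3→A_4: (-6)(11) − (-5)(3) = -51
A_4→A_5: (-5)(8) − (7)(11) = -117
A_5→A_6: (7)(0) − (13)(8) = -104
A_6→A_7: (13)(-4) − (4)(0) = -52
A_7→A_8: (4)(-15) − (9)(-4) = -24
A_8→A_1: (9)(-10) − (-7)(-15) = -195
Σ = -615
Area = |Σ|/2 = 307.5.

307.5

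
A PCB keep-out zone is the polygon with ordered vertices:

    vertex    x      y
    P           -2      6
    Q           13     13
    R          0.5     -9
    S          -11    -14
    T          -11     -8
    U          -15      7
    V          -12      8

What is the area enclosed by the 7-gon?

344.25

Apply the surveyor's formula: 2A = Σ (x_i·y_{i+1} − x_{i+1}·y_i), indices taken mod 7.
Cross-terms: -104, -123.5, -106, -66, -197, -36, -56  ⇒  Σ = -688.5
Area = |Σ|/2 = 344.25.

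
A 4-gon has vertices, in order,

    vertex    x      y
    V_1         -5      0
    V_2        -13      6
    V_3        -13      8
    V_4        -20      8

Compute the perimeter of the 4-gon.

36

|V_1V_2| = √((-8)² + (6)²) = √100 = 10
|V_2V_3| = √((0)² + (2)²) = √4 = 2
|V_3V_4| = √((-7)² + (0)²) = √49 = 7
|V_4V_1| = √((15)² + (-8)²) = √289 = 17
Perimeter = 10 + 2 + 7 + 17 = 36.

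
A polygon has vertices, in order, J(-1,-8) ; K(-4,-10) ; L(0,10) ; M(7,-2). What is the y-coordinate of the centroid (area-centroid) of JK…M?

-208/285

Apply the shoelace formula. First the cross-terms c_i = x_i·y_{i+1} − x_{i+1}·y_i:
  -22, -40, -70, -58  ⇒  2A = -190, A = -95.
Then Σ (y_i + y_{i+1})·c_i = 416, so ȳ = 416 / (6·(-95)) = -208/285.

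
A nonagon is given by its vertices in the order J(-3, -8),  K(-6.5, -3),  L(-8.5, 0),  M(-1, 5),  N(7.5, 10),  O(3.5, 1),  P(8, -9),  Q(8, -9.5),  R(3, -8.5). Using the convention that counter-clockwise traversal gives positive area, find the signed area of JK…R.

-159.25

Σ = (-43) + (-25.5) + (-42.5) + (-47.5) + (-27.5) + (-39.5) + (-4) + (-39.5) + (-49.5) = -318.5
Signed area = Σ/2 = -159.25 (negative ⇒ clockwise traversal).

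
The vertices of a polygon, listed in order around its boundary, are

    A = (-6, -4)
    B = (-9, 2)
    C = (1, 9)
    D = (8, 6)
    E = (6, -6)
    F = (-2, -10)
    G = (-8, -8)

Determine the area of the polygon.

Apply the shoelace formula: 2A = Σ (x_i·y_{i+1} − x_{i+1}·y_i), indices taken mod 7.
Σ = (-48) + (-83) + (-66) + (-84) + (-72) + (-64) + (-16) = -433
Area = |Σ|/2 = 216.5.

216.5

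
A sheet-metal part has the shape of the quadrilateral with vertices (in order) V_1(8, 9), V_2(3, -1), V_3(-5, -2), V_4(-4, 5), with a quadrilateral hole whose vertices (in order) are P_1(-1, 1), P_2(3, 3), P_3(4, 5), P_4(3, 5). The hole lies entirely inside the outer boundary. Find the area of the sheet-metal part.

72.5

Outer boundary:
Apply the shoelace formula: 2A = Σ (x_i·y_{i+1} − x_{i+1}·y_i), indices taken mod 4.
Cross-terms: -35, -11, -33, -76  ⇒  Σ = -155
Area = |Σ|/2 = 77.5.
Hole:
Σ = (-6) + (3) + (5) + (8) = 10
Area = |Σ|/2 = 5.
Net area = 77.5 − 5 = 72.5.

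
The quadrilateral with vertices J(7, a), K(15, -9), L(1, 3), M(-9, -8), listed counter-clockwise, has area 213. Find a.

-15

The doubled signed area Σ (x_i y_{i+1} − x_{i+1} y_i) is linear in a.
With a=0 it equals 66; the coefficient of a is -24 (from the two edges through J).
So -24·a + 66 = 2·213 = 426 ⇒ a = -15.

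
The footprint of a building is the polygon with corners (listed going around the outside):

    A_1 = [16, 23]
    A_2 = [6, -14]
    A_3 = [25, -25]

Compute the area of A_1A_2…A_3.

Σ = (-362) + (200) + (975) = 813
Area = |Σ|/2 = 406.5.

406.5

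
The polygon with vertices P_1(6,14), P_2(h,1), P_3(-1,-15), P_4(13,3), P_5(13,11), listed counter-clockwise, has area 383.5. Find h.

Write out the shoelace sum; only the two edges meeting at P_2 involve h:
2·Area = [(6·1 − h·14) + (h·(-15) − (-1)·1)] + 412
       = -29·h + 419 = 767
⇒ h = -12.

-12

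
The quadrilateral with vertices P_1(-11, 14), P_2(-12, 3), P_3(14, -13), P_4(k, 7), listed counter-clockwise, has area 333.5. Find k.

9

The doubled signed area Σ (x_i y_{i+1} − x_{i+1} y_i) is linear in k.
With k=0 it equals 424; the coefficient of k is 27 (from the two edges through P_4).
So 27·k + 424 = 2·333.5 = 667 ⇒ k = 9.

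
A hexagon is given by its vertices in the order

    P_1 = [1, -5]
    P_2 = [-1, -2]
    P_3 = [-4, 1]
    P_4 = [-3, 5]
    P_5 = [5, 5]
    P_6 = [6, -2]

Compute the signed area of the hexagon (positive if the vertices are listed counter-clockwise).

Apply the surveyor's formula: 2A = Σ (x_i·y_{i+1} − x_{i+1}·y_i), indices taken mod 6.
P_1→P_2: (1)(-2) − (-1)(-5) = -7
P_2→P_3: (-1)(1) − (-4)(-2) = -9
P_3→P_4: (-4)(5) − (-3)(1) = -17
P_4→P_5: (-3)(5) − (5)(5) = -40
P_5→P_6: (5)(-2) − (6)(5) = -40
P_6→P_1: (6)(-5) − (1)(-2) = -28
Σ = -141
Signed area = Σ/2 = -70.5 (negative ⇒ clockwise traversal).

-70.5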